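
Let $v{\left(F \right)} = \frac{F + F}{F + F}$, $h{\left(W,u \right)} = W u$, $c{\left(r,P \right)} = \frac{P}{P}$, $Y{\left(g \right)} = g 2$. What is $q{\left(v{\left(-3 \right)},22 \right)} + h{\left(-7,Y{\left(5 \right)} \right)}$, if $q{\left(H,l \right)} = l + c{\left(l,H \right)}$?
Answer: $-47$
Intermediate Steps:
$Y{\left(g \right)} = 2 g$
$c{\left(r,P \right)} = 1$
$v{\left(F \right)} = 1$ ($v{\left(F \right)} = \frac{2 F}{2 F} = 2 F \frac{1}{2 F} = 1$)
$q{\left(H,l \right)} = 1 + l$ ($q{\left(H,l \right)} = l + 1 = 1 + l$)
$q{\left(v{\left(-3 \right)},22 \right)} + h{\left(-7,Y{\left(5 \right)} \right)} = \left(1 + 22\right) - 7 \cdot 2 \cdot 5 = 23 - 70 = -47$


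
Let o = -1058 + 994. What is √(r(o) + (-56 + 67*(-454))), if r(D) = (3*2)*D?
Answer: I*√30858 ≈ 175.66*I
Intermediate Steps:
o = -64
r(D) = 6*D
√(r(o) + (-56 + 67*(-454))) = √(6*(-64) + (-56 + 67*(-454))) = √(-384 + (-56 - 30418)) = √(-384 - 30474) = √(-30858) = I*√30858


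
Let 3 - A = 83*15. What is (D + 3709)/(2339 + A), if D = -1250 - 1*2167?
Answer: 292/1097 ≈ 0.26618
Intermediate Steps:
A = -1242 (A = 3 - 83*15 = 3 - 1*1245 = 3 - 1245 = -1242)
D = -3417 (D = -1250 - 2167 = -3417)
(D + 3709)/(2339 + A) = (-3417 + 3709)/(2339 - 1242) = 292/1097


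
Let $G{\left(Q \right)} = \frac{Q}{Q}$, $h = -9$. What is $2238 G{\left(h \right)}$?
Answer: $2238$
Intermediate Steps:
$G{\left(Q \right)} = 1$
$2238 G{\left(h \right)} = 2238 \cdot 1 = 2238$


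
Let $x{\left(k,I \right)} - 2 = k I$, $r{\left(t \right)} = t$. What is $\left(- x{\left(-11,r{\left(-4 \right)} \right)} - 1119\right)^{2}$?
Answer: $1357225$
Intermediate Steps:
$x{\left(k,I \right)} = 2 + I k$ ($x{\left(k,I \right)} = 2 + k I = 2 + I k$)
$\left(- x{\left(-11,r{\left(-4 \right)} \right)} - 1119\right)^{2} = \left(- (2 - -44) - 1119\right)^{2} = \left(- (2 + 44) - 1119\right)^{2} = \left(\left(-1\right) 46 - 1119\right)^{2} = \left(-46 - 1119\right)^{2} = \left(-1165\right)^{2} = 1357225$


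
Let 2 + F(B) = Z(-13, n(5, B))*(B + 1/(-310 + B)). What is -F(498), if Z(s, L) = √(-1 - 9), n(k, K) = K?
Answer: 2 - 93625*I*√10/188 ≈ 2.0 - 1574.8*I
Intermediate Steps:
Z(s, L) = I*√10 (Z(s, L) = √(-10) = I*√10)
F(B) = -2 + I*√10*(B + 1/(-310 + B)) (F(B) = -2 + (I*√10)*(B + 1/(-310 + B)) = -2 + I*√10*(B + 1/(-310 + B)))
-F(498) = -(620 - 2*498 + I*√10 + I*√10*498² - 310*I*498*√10)/(-310 + 498) = -(620 - 996 + I*√10 + I*√10*248004 - 154380*I*√10)/188 = -(620 - 996 + I*√10 + 248004*I*√10 - 154380*I*√10)/188 = -(-376 + 93625*I*√10)/188 = -(-2 + 93625*I*√10/188) = 2 - 93625*I*√10/188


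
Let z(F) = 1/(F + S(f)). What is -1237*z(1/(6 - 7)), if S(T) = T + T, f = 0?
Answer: 1237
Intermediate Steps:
S(T) = 2*T
z(F) = 1/F (z(F) = 1/(F + 2*0) = 1/(F + 0) = 1/F)
-1237*z(1/(6 - 7)) = -1237/(1/(6 - 7)) = -1237/(1/(-1)) = -1237/(-1) = -1237*(-1) = 1237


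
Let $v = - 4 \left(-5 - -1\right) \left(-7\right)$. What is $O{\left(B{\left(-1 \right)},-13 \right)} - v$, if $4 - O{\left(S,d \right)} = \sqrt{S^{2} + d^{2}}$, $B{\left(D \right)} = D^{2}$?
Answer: $116 - \sqrt{170} \approx 102.96$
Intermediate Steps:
$O{\left(S,d \right)} = 4 - \sqrt{S^{2} + d^{2}}$
$v = -112$ ($v = - 4 \left(-5 + 1\right) \left(-7\right) = \left(-4\right) \left(-4\right) \left(-7\right) = 16 \left(-7\right) = -112$)
$O{\left(B{\left(-1 \right)},-13 \right)} - v = \left(4 - \sqrt{\left(\left(-1\right)^{2}\right)^{2} + \left(-13\right)^{2}}\right) - -112 = \left(4 - \sqrt{1^{2} + 169}\right) + 112 = \left(4 - \sqrt{1 + 169}\right) + 112 = \left(4 - \sqrt{170}\right) + 112 = 116 - \sqrt{170}$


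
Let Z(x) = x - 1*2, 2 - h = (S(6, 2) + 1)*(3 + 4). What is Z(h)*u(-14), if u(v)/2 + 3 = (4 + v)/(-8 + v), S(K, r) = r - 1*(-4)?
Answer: 2744/11 ≈ 249.45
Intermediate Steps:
S(K, r) = 4 + r (S(K, r) = r + 4 = 4 + r)
h = -47 (h = 2 - ((4 + 2) + 1)*(3 + 4) = 2 - (6 + 1)*7 = 2 - 7*7 = 2 - 1*49 = 2 - 49 = -47)
u(v) = -6 + 2*(4 + v)/(-8 + v) (u(v) = -6 + 2*((4 + v)/(-8 + v)) = -6 + 2*(4 + v)/(-8 + v))
Z(x) = -2 + x (Z(x) = x - 2 = -2 + x)
Z(h)*u(-14) = (-2 - 47)*(4*(14 - 1*(-14))/(-8 - 14)) = -196*(14 + 14)/(-22) = -196*(-1)*28/22 = -49*(-56/11) = 2744/11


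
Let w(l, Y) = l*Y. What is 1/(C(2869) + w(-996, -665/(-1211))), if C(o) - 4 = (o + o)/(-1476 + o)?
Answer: -240989/129849030 ≈ -0.0018559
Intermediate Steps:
w(l, Y) = Y*l
C(o) = 4 + 2*o/(-1476 + o) (C(o) = 4 + (o + o)/(-1476 + o) = 4 + (2*o)/(-1476 + o) = 4 + 2*o/(-1476 + o))
1/(C(2869) + w(-996, -665/(-1211))) = 1/(6*(-984 + 2869)/(-1476 + 2869) - 665/(-1211)*(-996)) = 1/(6*1885/1393 - 665*(-1/1211)*(-996)) = 1/(6*(1/1393)*1885 + (95/173)*(-996)) = 1/(11310/1393 - 94620/173) = 1/(-129849030/240989) = -240989/129849030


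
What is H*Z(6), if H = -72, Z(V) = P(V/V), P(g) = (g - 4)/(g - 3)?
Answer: -108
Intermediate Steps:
P(g) = (-4 + g)/(-3 + g)
Z(V) = 3/2 (Z(V) = (-4 + V/V)/(-3 + V/V) = (-4 + 1)/(-3 + 1) = -3/(-2) = -½*(-3) = 3/2)
H*Z(6) = -72*3/2 = -108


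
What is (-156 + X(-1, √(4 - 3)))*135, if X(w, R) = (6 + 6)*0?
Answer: -21060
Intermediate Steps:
X(w, R) = 0 (X(w, R) = 12*0 = 0)
(-156 + X(-1, √(4 - 3)))*135 = (-156 + 0)*135 = -156*135 = -21060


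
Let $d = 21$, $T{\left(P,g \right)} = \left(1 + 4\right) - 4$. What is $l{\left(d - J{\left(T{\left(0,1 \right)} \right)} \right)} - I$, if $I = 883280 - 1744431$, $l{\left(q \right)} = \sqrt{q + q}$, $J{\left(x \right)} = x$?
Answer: $861151 + 2 \sqrt{10} \approx 8.6116 \cdot 10^{5}$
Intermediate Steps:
$T{\left(P,g \right)} = 1$ ($T{\left(P,g \right)} = 5 - 4 = 1$)
$l{\left(q \right)} = \sqrt{2} \sqrt{q}$ ($l{\left(q \right)} = \sqrt{2 q} = \sqrt{2} \sqrt{q}$)
$I = -861151$
$l{\left(d - J{\left(T{\left(0,1 \right)} \right)} \right)} - I = \sqrt{2} \sqrt{21 - 1} - -861151 = \sqrt{2} \sqrt{21 - 1} + 861151 = \sqrt{2} \sqrt{20} + 861151 = \sqrt{2} \cdot 2 \sqrt{5} + 861151 = 2 \sqrt{10} + 861151 = 861151 + 2 \sqrt{10}$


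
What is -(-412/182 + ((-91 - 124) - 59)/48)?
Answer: 17411/2184 ≈ 7.9721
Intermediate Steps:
-(-412/182 + ((-91 - 124) - 59)/48) = -(-412*1/182 + (-215 - 59)*(1/48)) = -(-206/91 - 274*1/48) = -(-206/91 - 137/24) = -1*(-17411/2184) = 17411/2184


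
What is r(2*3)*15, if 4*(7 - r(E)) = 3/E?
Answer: 825/8 ≈ 103.13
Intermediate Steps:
r(E) = 7 - 3/(4*E)
r(2*3)*15 = (7 - 3/(4*(2*3)))*15 = (7 - 3/4/6)*15 = (7 - 3/4*1/6)*15 = (7 - 1/8)*15 = (55/8)*15 = 825/8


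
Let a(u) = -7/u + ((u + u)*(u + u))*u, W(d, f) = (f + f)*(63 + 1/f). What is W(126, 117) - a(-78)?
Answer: 149210249/78 ≈ 1.9130e+6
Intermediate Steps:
W(d, f) = 2*f*(63 + 1/f) (W(d, f) = (2*f)*(63 + 1/f) = 2*f*(63 + 1/f))
a(u) = -7/u + 4*u**3 (a(u) = -7/u + ((2*u)*(2*u))*u = -7/u + (4*u**2)*u = -7/u + 4*u**3)
W(126, 117) - a(-78) = (2 + 126*117) - (-7 + 4*(-78)**4)/(-78) = (2 + 14742) - (-1)*(-7 + 4*37015056)/78 = 14744 - (-1)*(-7 + 148060224)/78 = 14744 - (-1)*148060217/78 = 14744 - 1*(-148060217/78) = 14744 + 148060217/78 = 149210249/78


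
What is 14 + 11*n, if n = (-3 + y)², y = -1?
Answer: 190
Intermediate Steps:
n = 16 (n = (-3 - 1)² = (-4)² = 16)
14 + 11*n = 14 + 11*16 = 14 + 176 = 190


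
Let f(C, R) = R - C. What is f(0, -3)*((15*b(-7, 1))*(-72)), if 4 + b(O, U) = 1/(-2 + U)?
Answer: -16200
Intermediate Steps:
b(O, U) = -4 + 1/(-2 + U)
f(0, -3)*((15*b(-7, 1))*(-72)) = (-3 - 1*0)*((15*((9 - 4*1)/(-2 + 1)))*(-72)) = (-3 + 0)*((15*((9 - 4)/(-1)))*(-72)) = -3*15*(-1*5)*(-72) = -3*15*(-5)*(-72) = -(-225)*(-72) = -3*5400 = -16200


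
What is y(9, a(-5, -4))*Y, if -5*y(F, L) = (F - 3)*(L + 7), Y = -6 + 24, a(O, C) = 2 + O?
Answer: -432/5 ≈ -86.400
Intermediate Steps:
Y = 18
y(F, L) = -(-3 + F)*(7 + L)/5 (y(F, L) = -(F - 3)*(L + 7)/5 = -(-3 + F)*(7 + L)/5)
y(9, a(-5, -4))*Y = (21/5 - 7/5*9 + 3*(2 - 5)/5 - 1/5*9*(2 - 5))*18 = (21/5 - 63/5 + (3/5)*(-3) - 1/5*9*(-3))*18 = (21/5 - 63/5 - 9/5 + 27/5)*18 = -24/5*18 = -432/5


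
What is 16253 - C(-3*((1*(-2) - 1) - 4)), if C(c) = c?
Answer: 16232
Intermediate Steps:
16253 - C(-3*((1*(-2) - 1) - 4)) = 16253 - (-3)*((1*(-2) - 1) - 4) = 16253 - (-3)*((-2 - 1) - 4) = 16253 - (-3)*(-3 - 4) = 16253 - (-3)*(-7) = 16253 - 1*21 = 16253 - 21 = 16232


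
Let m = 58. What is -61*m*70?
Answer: -247660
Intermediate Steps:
-61*m*70 = -61*58*70 = -3538*70 = -247660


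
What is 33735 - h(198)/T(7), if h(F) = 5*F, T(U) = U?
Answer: 235155/7 ≈ 33594.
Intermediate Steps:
33735 - h(198)/T(7) = 33735 - 5*198/7 = 33735 - 990/7 = 235155/7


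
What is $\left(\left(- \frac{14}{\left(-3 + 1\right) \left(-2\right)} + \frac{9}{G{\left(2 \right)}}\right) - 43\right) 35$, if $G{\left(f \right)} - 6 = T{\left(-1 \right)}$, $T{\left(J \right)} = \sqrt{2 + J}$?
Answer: $- \frac{3165}{2} \approx -1582.5$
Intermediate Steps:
$G{\left(f \right)} = 7$ ($G{\left(f \right)} = 6 + \sqrt{2 - 1} = 6 + \sqrt{1} = 6 + 1 = 7$)
$\left(\left(- \frac{14}{\left(-3 + 1\right) \left(-2\right)} + \frac{9}{G{\left(2 \right)}}\right) - 43\right) 35 = \left(\left(- \frac{14}{\left(-3 + 1\right) \left(-2\right)} + \frac{9}{7}\right) - 43\right) 35 = \left(\left(- \frac{14}{\left(-2\right) \left(-2\right)} + 9 \cdot \frac{1}{7}\right) - 43\right) 35 = \left(\left(- \frac{14}{4} + \frac{9}{7}\right) - 43\right) 35 = \left(\left(\left(-14\right) \frac{1}{4} + \frac{9}{7}\right) - 43\right) 35 = \left(\left(- \frac{7}{2} + \frac{9}{7}\right) - 43\right) 35 = \left(- \frac{31}{14} - 43\right) 35 = \left(- \frac{633}{14}\right) 35 = - \frac{3165}{2}$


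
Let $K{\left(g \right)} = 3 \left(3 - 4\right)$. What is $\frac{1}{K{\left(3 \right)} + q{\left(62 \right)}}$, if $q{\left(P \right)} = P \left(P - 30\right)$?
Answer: $\frac{1}{1981} \approx 0.0005048$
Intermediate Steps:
$q{\left(P \right)} = P \left(-30 + P\right)$
$K{\left(g \right)} = -3$ ($K{\left(g \right)} = 3 \left(-1\right) = -3$)
$\frac{1}{K{\left(3 \right)} + q{\left(62 \right)}} = \frac{1}{-3 + 62 \left(-30 + 62\right)} = \frac{1}{-3 + 62 \cdot 32} = \frac{1}{-3 + 1984} = \frac{1}{1981}$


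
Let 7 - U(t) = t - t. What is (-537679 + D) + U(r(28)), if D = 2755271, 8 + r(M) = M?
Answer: 2217599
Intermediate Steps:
r(M) = -8 + M
U(t) = 7 (U(t) = 7 - (t - t) = 7 - 1*0 = 7 + 0 = 7)
(-537679 + D) + U(r(28)) = (-537679 + 2755271) + 7 = 2217592 + 7 = 2217599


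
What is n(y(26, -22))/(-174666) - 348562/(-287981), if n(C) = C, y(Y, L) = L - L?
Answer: 348562/287981 ≈ 1.2104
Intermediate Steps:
y(Y, L) = 0
n(y(26, -22))/(-174666) - 348562/(-287981) = 0/(-174666) - 348562/(-287981) = 0*(-1/174666) - 348562*(-1/287981) = 0 + 348562/287981 = 348562/287981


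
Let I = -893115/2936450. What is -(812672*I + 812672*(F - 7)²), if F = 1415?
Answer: -473089326649344832/293645 ≈ -1.6111e+12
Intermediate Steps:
I = -178623/587290 (I = -893115*1/2936450 = -178623/587290 ≈ -0.30415)
-(812672*I + 812672*(F - 7)²) = -(-72580955328/293645 + 812672*(1415 - 7)²) = -812672/(1/(-178623/587290 + 1408²)) = -812672/(1/(-178623/587290 + 1982464)) = -812672/(1/(1164281103937/587290)) = -812672/587290/1164281103937 = -812672*1164281103937/587290 = -473089326649344832/293645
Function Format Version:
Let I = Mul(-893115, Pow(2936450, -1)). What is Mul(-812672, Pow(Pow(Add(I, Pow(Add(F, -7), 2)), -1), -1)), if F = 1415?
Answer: Rational(-473089326649344832, 293645) ≈ -1.6111e+12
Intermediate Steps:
I = Rational(-178623, 587290) (I = Mul(-893115, Rational(1, 2936450)) = Rational(-178623, 587290) ≈ -0.30415)
Mul(-812672, Pow(Pow(Add(I, Pow(Add(F, -7), 2)), -1), -1)) = Mul(-812672, Pow(Pow(Add(Rational(-178623, 587290), Pow(Add(1415, -7), 2)), -1), -1)) = Mul(-812672, Pow(Pow(Add(Rational(-178623, 587290), Pow(1408, 2)), -1), -1)) = Mul(-812672, Pow(Pow(Add(Rational(-178623, 587290), 1982464), -1), -1)) = Mul(-812672, Pow(Pow(Rational(1164281103937, 587290), -1), -1)) = Mul(-812672, Pow(Rational(587290, 1164281103937), -1)) = Mul(-812672, Rational(1164281103937, 587290)) = Rational(-473089326649344832, 293645)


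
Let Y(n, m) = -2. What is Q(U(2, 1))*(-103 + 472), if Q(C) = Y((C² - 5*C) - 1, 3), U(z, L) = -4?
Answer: -738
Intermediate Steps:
Q(C) = -2
Q(U(2, 1))*(-103 + 472) = -2*(-103 + 472) = -2*369 = -738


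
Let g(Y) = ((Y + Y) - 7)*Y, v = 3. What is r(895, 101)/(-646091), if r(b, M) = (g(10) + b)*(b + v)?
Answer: -920450/646091 ≈ -1.4246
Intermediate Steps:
g(Y) = Y*(-7 + 2*Y) (g(Y) = (2*Y - 7)*Y = (-7 + 2*Y)*Y = Y*(-7 + 2*Y))
r(b, M) = (3 + b)*(130 + b) (r(b, M) = (10*(-7 + 2*10) + b)*(b + 3) = (10*(-7 + 20) + b)*(3 + b) = (10*13 + b)*(3 + b) = (130 + b)*(3 + b) = (3 + b)*(130 + b))
r(895, 101)/(-646091) = (390 + 895**2 + 133*895)/(-646091) = (390 + 801025 + 119035)*(-1/646091) = 920450*(-1/646091) = -920450/646091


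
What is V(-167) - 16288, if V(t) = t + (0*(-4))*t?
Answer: -16455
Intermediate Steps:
V(t) = t (V(t) = t + 0*t = t + 0 = t)
V(-167) - 16288 = -167 - 16288 = -16455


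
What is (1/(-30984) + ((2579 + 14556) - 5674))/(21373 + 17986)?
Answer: 355107623/1219499256 ≈ 0.29119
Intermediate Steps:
(1/(-30984) + ((2579 + 14556) - 5674))/(21373 + 17986) = (-1/30984 + (17135 - 5674))/39359 = (-1/30984 + 11461)*(1/39359) = (355107623/30984)*(1/39359) = 355107623/1219499256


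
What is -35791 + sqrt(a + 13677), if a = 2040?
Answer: -35791 + 13*sqrt(93) ≈ -35666.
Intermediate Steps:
-35791 + sqrt(a + 13677) = -35791 + sqrt(2040 + 13677) = -35791 + sqrt(15717) = -35791 + 13*sqrt(93)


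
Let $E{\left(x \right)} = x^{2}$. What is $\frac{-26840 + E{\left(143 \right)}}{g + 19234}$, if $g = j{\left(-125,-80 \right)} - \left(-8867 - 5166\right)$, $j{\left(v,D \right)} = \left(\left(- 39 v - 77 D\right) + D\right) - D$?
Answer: $- \frac{6391}{44302} \approx -0.14426$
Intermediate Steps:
$j{\left(v,D \right)} = - 77 D - 39 v$ ($j{\left(v,D \right)} = \left(\left(- 77 D - 39 v\right) + D\right) - D = \left(- 76 D - 39 v\right) - D = - 77 D - 39 v$)
$g = 25068$ ($g = \left(\left(-77\right) \left(-80\right) - -4875\right) - \left(-8867 - 5166\right) = \left(6160 + 4875\right) - -14033 = 11035 + 14033 = 25068$)
$\frac{-26840 + E{\left(143 \right)}}{g + 19234} = \frac{-26840 + 143^{2}}{25068 + 19234} = \frac{-26840 + 20449}{44302} = \left(-6391\right) \frac{1}{44302} = - \frac{6391}{44302}$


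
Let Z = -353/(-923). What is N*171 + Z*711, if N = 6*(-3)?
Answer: -2590011/923 ≈ -2806.1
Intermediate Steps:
N = -18
Z = 353/923 (Z = -353*(-1/923) = 353/923 ≈ 0.38245)
N*171 + Z*711 = -18*171 + (353/923)*711 = -3078 + 250983/923 = -2590011/923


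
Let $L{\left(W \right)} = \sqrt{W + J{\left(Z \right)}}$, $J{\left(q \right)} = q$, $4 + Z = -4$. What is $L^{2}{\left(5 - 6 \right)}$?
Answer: $-9$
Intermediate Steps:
$Z = -8$ ($Z = -4 - 4 = -8$)
$L{\left(W \right)} = \sqrt{-8 + W}$ ($L{\left(W \right)} = \sqrt{W - 8} = \sqrt{-8 + W}$)
$L^{2}{\left(5 - 6 \right)} = \left(\sqrt{-8 + \left(5 - 6\right)}\right)^{2} = \left(\sqrt{-8 - 1}\right)^{2} = \left(\sqrt{-9}\right)^{2} = \left(3 i\right)^{2} = -9$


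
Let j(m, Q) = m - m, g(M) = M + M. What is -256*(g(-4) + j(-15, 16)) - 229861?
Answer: -227813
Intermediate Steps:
g(M) = 2*M
j(m, Q) = 0
-256*(g(-4) + j(-15, 16)) - 229861 = -256*(2*(-4) + 0) - 229861 = -256*(-8 + 0) - 229861 = -256*(-8) - 229861 = 2048 - 229861 = -227813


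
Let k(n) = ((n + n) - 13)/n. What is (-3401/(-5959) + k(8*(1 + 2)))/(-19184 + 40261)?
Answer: 290189/3014348232 ≈ 9.6269e-5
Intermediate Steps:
k(n) = (-13 + 2*n)/n (k(n) = (2*n - 13)/n = (-13 + 2*n)/n)
(-3401/(-5959) + k(8*(1 + 2)))/(-19184 + 40261) = (-3401/(-5959) + (2 - 13*1/(8*(1 + 2))))/(-19184 + 40261) = (-3401*(-1/5959) + (2 - 13/(8*3)))/21077 = (3401/5959 + (2 - 13/24))*(1/21077) = (3401/5959 + 35/24)*(1/21077) = (290189/143016)*(1/21077) = 290189/3014348232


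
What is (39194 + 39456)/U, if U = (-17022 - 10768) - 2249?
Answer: -78650/30039 ≈ -2.6183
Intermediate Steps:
U = -30039 (U = -27790 - 2249 = -30039)
(39194 + 39456)/U = (39194 + 39456)/(-30039) = 78650*(-1/30039) = -78650/30039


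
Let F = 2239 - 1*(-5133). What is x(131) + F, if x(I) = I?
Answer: 7503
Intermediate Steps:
F = 7372 (F = 2239 + 5133 = 7372)
x(131) + F = 131 + 7372 = 7503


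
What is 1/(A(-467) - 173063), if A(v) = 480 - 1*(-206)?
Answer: -1/172377 ≈ -5.8012e-6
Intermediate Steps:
A(v) = 686 (A(v) = 480 + 206 = 686)
1/(A(-467) - 173063) = 1/(686 - 173063) = 1/(-172377) = -1/172377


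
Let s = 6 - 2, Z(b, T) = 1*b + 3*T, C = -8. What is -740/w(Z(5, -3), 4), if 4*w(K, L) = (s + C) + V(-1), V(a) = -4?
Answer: 370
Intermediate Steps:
Z(b, T) = b + 3*T
s = 4
w(K, L) = -2 (w(K, L) = ((4 - 8) - 4)/4 = (-4 - 4)/4 = (1/4)*(-8) = -2)
-740/w(Z(5, -3), 4) = -740/(-2) = -740*(-1/2) = 370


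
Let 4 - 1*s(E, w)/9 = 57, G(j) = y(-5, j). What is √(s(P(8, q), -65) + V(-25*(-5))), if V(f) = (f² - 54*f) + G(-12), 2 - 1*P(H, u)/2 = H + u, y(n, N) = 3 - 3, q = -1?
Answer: √8398 ≈ 91.641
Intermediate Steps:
y(n, N) = 0
P(H, u) = 4 - 2*H - 2*u (P(H, u) = 4 - 2*(H + u) = 4 + (-2*H - 2*u) = 4 - 2*H - 2*u)
G(j) = 0
s(E, w) = -477 (s(E, w) = 36 - 9*57 = 36 - 513 = -477)
V(f) = f² - 54*f (V(f) = (f² - 54*f) + 0 = f² - 54*f)
√(s(P(8, q), -65) + V(-25*(-5))) = √(-477 + (-25*(-5))*(-54 - 25*(-5))) = √(-477 + 125*(-54 + 125)) = √(-477 + 125*71) = √(-477 + 8875) = √8398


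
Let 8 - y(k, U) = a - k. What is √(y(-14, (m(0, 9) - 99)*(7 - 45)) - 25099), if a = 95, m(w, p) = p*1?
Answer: 60*I*√7 ≈ 158.75*I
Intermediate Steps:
m(w, p) = p
y(k, U) = -87 + k (y(k, U) = 8 - (95 - k) = 8 + (-95 + k) = -87 + k)
√(y(-14, (m(0, 9) - 99)*(7 - 45)) - 25099) = √((-87 - 14) - 25099) = √(-101 - 25099) = √(-25200) = 60*I*√7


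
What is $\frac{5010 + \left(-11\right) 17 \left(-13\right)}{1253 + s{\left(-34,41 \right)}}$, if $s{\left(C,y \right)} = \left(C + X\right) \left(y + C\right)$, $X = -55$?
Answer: $\frac{1063}{90} \approx 11.811$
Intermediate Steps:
$s{\left(C,y \right)} = \left(-55 + C\right) \left(C + y\right)$ ($s{\left(C,y \right)} = \left(C - 55\right) \left(y + C\right) = \left(-55 + C\right) \left(C + y\right)$)
$\frac{5010 + \left(-11\right) 17 \left(-13\right)}{1253 + s{\left(-34,41 \right)}} = \frac{5010 + \left(-11\right) 17 \left(-13\right)}{1253 - \left(1779 - 1156\right)} = \frac{5010 - -2431}{1253 + \left(1156 + 1870 - 2255 - 1394\right)} = \frac{5010 + 2431}{1253 - 623} = \frac{7441}{630} = 7441 \cdot \frac{1}{630} = \frac{1063}{90}$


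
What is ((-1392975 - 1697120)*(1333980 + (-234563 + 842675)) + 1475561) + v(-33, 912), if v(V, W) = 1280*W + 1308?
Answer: -6001246134511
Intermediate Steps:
v(V, W) = 1308 + 1280*W
((-1392975 - 1697120)*(1333980 + (-234563 + 842675)) + 1475561) + v(-33, 912) = ((-1392975 - 1697120)*(1333980 + (-234563 + 842675)) + 1475561) + (1308 + 1280*912) = (-3090095*(1333980 + 608112) + 1475561) + (1308 + 1167360) = (-3090095*1942092 + 1475561) + 1168668 = (-6001248778740 + 1475561) + 1168668 = -6001247303179 + 1168668 = -6001246134511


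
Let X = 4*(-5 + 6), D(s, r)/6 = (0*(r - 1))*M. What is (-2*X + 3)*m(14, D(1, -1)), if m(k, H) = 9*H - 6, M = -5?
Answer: 30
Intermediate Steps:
D(s, r) = 0 (D(s, r) = 6*((0*(r - 1))*(-5)) = 6*((0*(-1 + r))*(-5)) = 6*(0*(-5)) = 6*0 = 0)
X = 4 (X = 4*1 = 4)
m(k, H) = -6 + 9*H
(-2*X + 3)*m(14, D(1, -1)) = (-2*4 + 3)*(-6 + 9*0) = (-8 + 3)*(-6 + 0) = -5*(-6) = 30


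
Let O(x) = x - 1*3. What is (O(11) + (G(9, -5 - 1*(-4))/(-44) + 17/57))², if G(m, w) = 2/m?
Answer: 973377601/14152644 ≈ 68.777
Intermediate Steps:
O(x) = -3 + x (O(x) = x - 3 = -3 + x)
(O(11) + (G(9, -5 - 1*(-4))/(-44) + 17/57))² = ((-3 + 11) + ((2/9)/(-44) + 17/57))² = (8 + ((2*(⅑))*(-1/44) + 17*(1/57)))² = (8 + ((2/9)*(-1/44) + 17/57))² = (8 + (-1/198 + 17/57))² = (8 + 1103/3762)² = (31199/3762)² = 973377601/14152644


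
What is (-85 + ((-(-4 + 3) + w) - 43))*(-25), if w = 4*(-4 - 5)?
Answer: 4075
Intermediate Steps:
w = -36 (w = 4*(-9) = -36)
(-85 + ((-(-4 + 3) + w) - 43))*(-25) = (-85 + ((-(-4 + 3) - 36) - 43))*(-25) = (-85 + ((-1*(-1) - 36) - 43))*(-25) = (-85 + ((1 - 36) - 43))*(-25) = (-85 + (-35 - 43))*(-25) = (-85 - 78)*(-25) = -163*(-25) = 4075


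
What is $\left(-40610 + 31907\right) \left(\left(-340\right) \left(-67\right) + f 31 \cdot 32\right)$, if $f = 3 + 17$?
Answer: $-370921860$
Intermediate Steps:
$f = 20$
$\left(-40610 + 31907\right) \left(\left(-340\right) \left(-67\right) + f 31 \cdot 32\right) = \left(-40610 + 31907\right) \left(\left(-340\right) \left(-67\right) + 20 \cdot 31 \cdot 32\right) = - 8703 \left(22780 + 620 \cdot 32\right) = - 8703 \left(22780 + 19840\right) = \left(-8703\right) 42620 = -370921860$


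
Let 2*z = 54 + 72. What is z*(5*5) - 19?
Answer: 1556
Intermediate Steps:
z = 63 (z = (54 + 72)/2 = (½)*126 = 63)
z*(5*5) - 19 = 63*(5*5) - 19 = 63*25 - 19 = 1575 - 19 = 1556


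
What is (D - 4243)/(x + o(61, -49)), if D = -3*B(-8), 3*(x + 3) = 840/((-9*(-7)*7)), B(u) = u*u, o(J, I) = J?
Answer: -279405/3694 ≈ -75.638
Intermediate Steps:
B(u) = u²
x = -149/63 (x = -3 + (840/((-9*(-7)*7)))/3 = -3 + (840/((63*7)))/3 = -3 + (840/441)/3 = -3 + (840*(1/441))/3 = -3 + (⅓)*(40/21) = -3 + 40/63 = -149/63 ≈ -2.3651)
D = -192 (D = -3*(-8)² = -3*64 = -192)
(D - 4243)/(x + o(61, -49)) = (-192 - 4243)/(-149/63 + 61) = -4435/3694/63 = -4435*63/3694 = -279405/3694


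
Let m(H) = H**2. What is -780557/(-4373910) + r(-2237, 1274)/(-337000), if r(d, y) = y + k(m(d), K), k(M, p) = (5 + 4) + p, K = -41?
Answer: 12880765639/73700383500 ≈ 0.17477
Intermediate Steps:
k(M, p) = 9 + p
r(d, y) = -32 + y (r(d, y) = y + (9 - 41) = y - 32 = -32 + y)
-780557/(-4373910) + r(-2237, 1274)/(-337000) = -780557/(-4373910) + (-32 + 1274)/(-337000) = -780557*(-1/4373910) + 1242*(-1/337000) = 780557/4373910 - 621/168500 = 12880765639/73700383500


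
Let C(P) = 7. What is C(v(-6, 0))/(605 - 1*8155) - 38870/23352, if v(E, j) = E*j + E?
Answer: -73407991/44076900 ≈ -1.6655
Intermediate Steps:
v(E, j) = E + E*j
C(v(-6, 0))/(605 - 1*8155) - 38870/23352 = 7/(605 - 1*8155) - 38870/23352 = 7/(605 - 8155) - 38870*1/23352 = 7/(-7550) - 19435/11676 = 7*(-1/7550) - 19435/11676 = -7/7550 - 19435/11676 = -73407991/44076900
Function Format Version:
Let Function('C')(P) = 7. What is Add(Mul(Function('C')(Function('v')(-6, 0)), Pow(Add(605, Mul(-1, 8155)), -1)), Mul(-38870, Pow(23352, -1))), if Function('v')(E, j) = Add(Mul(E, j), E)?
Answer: Rational(-73407991, 44076900) ≈ -1.6655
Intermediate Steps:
Function('v')(E, j) = Add(E, Mul(E, j))
Add(Mul(Function('C')(Function('v')(-6, 0)), Pow(Add(605, Mul(-1, 8155)), -1)), Mul(-38870, Pow(23352, -1))) = Add(Mul(7, Pow(Add(605, Mul(-1, 8155)), -1)), Mul(-38870, Pow(23352, -1))) = Add(Mul(7, Pow(Add(605, -8155), -1)), Mul(-38870, Rational(1, 23352))) = Add(Mul(7, Pow(-7550, -1)), Rational(-19435, 11676)) = Add(Mul(7, Rational(-1, 7550)), Rational(-19435, 11676)) = Add(Rational(-7, 7550), Rational(-19435, 11676)) = Rational(-73407991, 44076900)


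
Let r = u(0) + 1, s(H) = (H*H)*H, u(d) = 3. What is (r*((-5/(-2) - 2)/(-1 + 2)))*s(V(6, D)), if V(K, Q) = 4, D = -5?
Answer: 128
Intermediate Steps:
s(H) = H**3 (s(H) = H**2*H = H**3)
r = 4 (r = 3 + 1 = 4)
(r*((-5/(-2) - 2)/(-1 + 2)))*s(V(6, D)) = (4*((-5/(-2) - 2)/(-1 + 2)))*4**3 = (4*((-5*(-1/2) - 2)/1))*64 = (4*((5/2 - 2)*1))*64 = (4*((1/2)*1))*64 = (4*(1/2))*64 = 2*64 = 128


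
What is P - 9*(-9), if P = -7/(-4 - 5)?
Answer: 736/9 ≈ 81.778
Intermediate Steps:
P = 7/9 (P = -7/(-9) = -⅑*(-7) = 7/9 ≈ 0.77778)
P - 9*(-9) = 7/9 - 9*(-9) = 7/9 + 81 = 736/9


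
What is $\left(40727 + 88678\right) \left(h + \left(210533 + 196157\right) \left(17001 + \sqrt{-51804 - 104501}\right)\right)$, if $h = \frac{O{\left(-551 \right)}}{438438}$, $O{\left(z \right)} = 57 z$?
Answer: $\frac{130760313003906898755}{146146} + 52627719450 i \sqrt{156305} \approx 8.9472 \cdot 10^{14} + 2.0807 \cdot 10^{13} i$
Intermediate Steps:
$h = - \frac{10469}{146146}$ ($h = \frac{57 \left(-551\right)}{438438} = \left(-31407\right) \frac{1}{438438} = - \frac{10469}{146146} \approx -0.071634$)
$\left(40727 + 88678\right) \left(h + \left(210533 + 196157\right) \left(17001 + \sqrt{-51804 - 104501}\right)\right) = \left(40727 + 88678\right) \left(- \frac{10469}{146146} + \left(210533 + 196157\right) \left(17001 + \sqrt{-51804 - 104501}\right)\right) = 129405 \left(- \frac{10469}{146146} + 406690 \left(17001 + \sqrt{-156305}\right)\right) = 129405 \left(- \frac{10469}{146146} + 406690 \left(17001 + i \sqrt{156305}\right)\right) = 129405 \left(- \frac{10469}{146146} + \left(6914136690 + 406690 i \sqrt{156305}\right)\right) = 129405 \left(\frac{1010473420686271}{146146} + 406690 i \sqrt{156305}\right) = \frac{130760313003906898755}{146146} + 52627719450 i \sqrt{156305}$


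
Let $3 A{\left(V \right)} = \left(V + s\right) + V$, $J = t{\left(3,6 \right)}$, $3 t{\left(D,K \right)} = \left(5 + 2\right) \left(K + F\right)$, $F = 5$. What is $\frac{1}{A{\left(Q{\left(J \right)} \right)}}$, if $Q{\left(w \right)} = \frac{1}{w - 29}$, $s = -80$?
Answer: $- \frac{15}{403} \approx -0.037221$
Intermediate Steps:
$t{\left(D,K \right)} = \frac{35}{3} + \frac{7 K}{3}$ ($t{\left(D,K \right)} = \frac{\left(5 + 2\right) \left(K + 5\right)}{3} = \frac{7 \left(5 + K\right)}{3} = \frac{35 + 7 K}{3} = \frac{35}{3} + \frac{7 K}{3}$)
$J = \frac{77}{3}$ ($J = \frac{35}{3} + \frac{7}{3} \cdot 6 = \frac{35}{3} + 14 = \frac{77}{3} \approx 25.667$)
$Q{\left(w \right)} = \frac{1}{-29 + w}$
$A{\left(V \right)} = - \frac{80}{3} + \frac{2 V}{3}$ ($A{\left(V \right)} = \frac{\left(V - 80\right) + V}{3} = \frac{\left(-80 + V\right) + V}{3} = \frac{-80 + 2 V}{3} = - \frac{80}{3} + \frac{2 V}{3}$)
$\frac{1}{A{\left(Q{\left(J \right)} \right)}} = \frac{1}{- \frac{80}{3} + \frac{2}{3 \left(-29 + \frac{77}{3}\right)}} = \frac{1}{- \frac{80}{3} + \frac{2}{3 \left(- \frac{10}{3}\right)}} = \frac{1}{- \frac{80}{3} + \frac{2}{3} \left(- \frac{3}{10}\right)} = \frac{1}{- \frac{80}{3} - \frac{1}{5}} = \frac{1}{- \frac{403}{15}} = - \frac{15}{403}$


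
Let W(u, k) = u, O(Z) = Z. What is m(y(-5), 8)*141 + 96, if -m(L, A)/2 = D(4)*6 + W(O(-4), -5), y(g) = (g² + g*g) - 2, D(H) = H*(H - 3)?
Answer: -5544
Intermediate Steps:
D(H) = H*(-3 + H)
y(g) = -2 + 2*g² (y(g) = (g² + g²) - 2 = 2*g² - 2 = -2 + 2*g²)
m(L, A) = -40 (m(L, A) = -2*((4*(-3 + 4))*6 - 4) = -2*((4*1)*6 - 4) = -2*(4*6 - 4) = -2*(24 - 4) = -2*20 = -40)
m(y(-5), 8)*141 + 96 = -40*141 + 96 = -5640 + 96 = -5544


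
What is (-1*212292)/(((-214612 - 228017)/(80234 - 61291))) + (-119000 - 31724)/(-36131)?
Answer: 16151736581448/1776958711 ≈ 9089.5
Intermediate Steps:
(-1*212292)/(((-214612 - 228017)/(80234 - 61291))) + (-119000 - 31724)/(-36131) = -212292/((-442629/18943)) - 150724*(-1/36131) = -212292/((-442629*1/18943)) + 150724/36131 = -212292/(-442629/18943) + 150724/36131 = -212292*(-18943/442629) + 150724/36131 = 446827484/49181 + 150724/36131 = 16151736581448/1776958711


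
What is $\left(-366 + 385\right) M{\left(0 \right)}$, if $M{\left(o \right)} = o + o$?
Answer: $0$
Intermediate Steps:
$M{\left(o \right)} = 2 o$
$\left(-366 + 385\right) M{\left(0 \right)} = \left(-366 + 385\right) 2 \cdot 0 = 19 \cdot 0 = 0$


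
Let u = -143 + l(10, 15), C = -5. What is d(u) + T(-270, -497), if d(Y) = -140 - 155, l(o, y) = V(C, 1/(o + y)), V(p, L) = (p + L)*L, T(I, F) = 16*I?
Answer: -4615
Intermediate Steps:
V(p, L) = L*(L + p) (V(p, L) = (L + p)*L = L*(L + p))
l(o, y) = (-5 + 1/(o + y))/(o + y) (l(o, y) = (1/(o + y) - 5)/(o + y) = (-5 + 1/(o + y))/(o + y))
u = -89499/625 (u = -143 + (1 - 5*10 - 5*15)/(10 + 15)**2 = -143 + (1 - 50 - 75)/25**2 = -143 + (1/625)*(-124) = -143 - 124/625 = -89499/625 ≈ -143.20)
d(Y) = -295
d(u) + T(-270, -497) = -295 + 16*(-270) = -295 - 4320 = -4615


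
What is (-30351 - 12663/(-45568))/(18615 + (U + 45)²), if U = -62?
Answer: -1383021705/861417472 ≈ -1.6055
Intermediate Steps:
(-30351 - 12663/(-45568))/(18615 + (U + 45)²) = (-30351 - 12663/(-45568))/(18615 + (-62 + 45)²) = (-30351 - 12663*(-1/45568))/(18615 + (-17)²) = (-30351 + 12663/45568)/(18615 + 289) = -1383021705/45568/18904 = -1383021705/45568*1/18904 = -1383021705/861417472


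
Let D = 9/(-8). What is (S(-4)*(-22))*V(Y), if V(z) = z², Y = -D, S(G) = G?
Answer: 891/8 ≈ 111.38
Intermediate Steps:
D = -9/8 (D = 9*(-⅛) = -9/8 ≈ -1.1250)
Y = 9/8 (Y = -1*(-9/8) = 9/8 ≈ 1.1250)
(S(-4)*(-22))*V(Y) = (-4*(-22))*(9/8)² = 88*(81/64) = 891/8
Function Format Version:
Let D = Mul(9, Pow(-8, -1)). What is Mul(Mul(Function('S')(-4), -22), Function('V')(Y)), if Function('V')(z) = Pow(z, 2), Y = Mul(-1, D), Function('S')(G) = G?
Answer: Rational(891, 8) ≈ 111.38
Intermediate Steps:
D = Rational(-9, 8) (D = Mul(9, Rational(-1, 8)) = Rational(-9, 8) ≈ -1.1250)
Y = Rational(9, 8) (Y = Mul(-1, Rational(-9, 8)) = Rational(9, 8) ≈ 1.1250)
Mul(Mul(Function('S')(-4), -22), Function('V')(Y)) = Mul(Mul(-4, -22), Pow(Rational(9, 8), 2)) = Mul(88, Rational(81, 64)) = Rational(891, 8)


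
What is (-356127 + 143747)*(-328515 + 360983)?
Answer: -6895553840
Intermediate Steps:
(-356127 + 143747)*(-328515 + 360983) = -212380*32468 = -6895553840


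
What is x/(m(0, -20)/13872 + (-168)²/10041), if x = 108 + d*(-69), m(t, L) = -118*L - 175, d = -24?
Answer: 81901786176/137820971 ≈ 594.26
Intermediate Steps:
m(t, L) = -175 - 118*L
x = 1764 (x = 108 - 24*(-69) = 108 + 1656 = 1764)
x/(m(0, -20)/13872 + (-168)²/10041) = 1764/((-175 - 118*(-20))/13872 + (-168)²/10041) = 1764/((-175 + 2360)*(1/13872) + 28224*(1/10041)) = 1764/(2185*(1/13872) + 9408/3347) = 1764/(2185/13872 + 9408/3347) = 1764/(137820971/46429584) = 1764*(46429584/137820971) = 81901786176/137820971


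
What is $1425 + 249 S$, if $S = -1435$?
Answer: $-355890$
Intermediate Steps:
$1425 + 249 S = 1425 + 249 \left(-1435\right) = 1425 - 357315 = -355890$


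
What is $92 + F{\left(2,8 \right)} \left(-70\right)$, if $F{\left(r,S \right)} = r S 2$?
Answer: $-2148$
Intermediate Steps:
$F{\left(r,S \right)} = 2 S r$ ($F{\left(r,S \right)} = S r 2 = 2 S r$)
$92 + F{\left(2,8 \right)} \left(-70\right) = 92 + 2 \cdot 8 \cdot 2 \left(-70\right) = 92 + 32 \left(-70\right) = 92 - 2240 = -2148$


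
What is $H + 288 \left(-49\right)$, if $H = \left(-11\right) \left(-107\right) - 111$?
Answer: $-13046$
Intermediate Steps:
$H = 1066$ ($H = 1177 - 111 = 1066$)
$H + 288 \left(-49\right) = 1066 + 288 \left(-49\right) = 1066 - 14112 = -13046$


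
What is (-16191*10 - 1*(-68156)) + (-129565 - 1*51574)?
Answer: -274893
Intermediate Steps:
(-16191*10 - 1*(-68156)) + (-129565 - 1*51574) = (-161910 + 68156) + (-129565 - 51574) = -93754 - 181139 = -274893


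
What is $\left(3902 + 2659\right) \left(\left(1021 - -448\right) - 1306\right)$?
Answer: $1069443$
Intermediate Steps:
$\left(3902 + 2659\right) \left(\left(1021 - -448\right) - 1306\right) = 6561 \left(\left(1021 + 448\right) - 1306\right) = 6561 \left(1469 - 1306\right) = 6561 \cdot 163 = 1069443$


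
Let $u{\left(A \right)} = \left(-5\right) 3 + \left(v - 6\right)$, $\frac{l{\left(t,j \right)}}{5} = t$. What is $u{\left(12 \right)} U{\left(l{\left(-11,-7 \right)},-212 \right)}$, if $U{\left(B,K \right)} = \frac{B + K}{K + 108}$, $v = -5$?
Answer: $- \frac{267}{4} \approx -66.75$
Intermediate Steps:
$l{\left(t,j \right)} = 5 t$
$u{\left(A \right)} = -26$ ($u{\left(A \right)} = \left(-5\right) 3 - 11 = -15 - 11 = -26$)
$U{\left(B,K \right)} = \frac{B + K}{108 + K}$
$u{\left(12 \right)} U{\left(l{\left(-11,-7 \right)},-212 \right)} = - 26 \frac{5 \left(-11\right) - 212}{108 - 212} = - 26 \frac{-55 - 212}{-104} = - 26 \left(\left(- \frac{1}{104}\right) \left(-267\right)\right) = \left(-26\right) \frac{267}{104} = - \frac{267}{4}$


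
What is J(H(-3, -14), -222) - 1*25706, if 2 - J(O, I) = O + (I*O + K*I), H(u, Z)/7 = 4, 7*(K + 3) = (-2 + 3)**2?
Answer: -141052/7 ≈ -20150.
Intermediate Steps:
K = -20/7 (K = -3 + (-2 + 3)**2/7 = -3 + (1/7)*1**2 = -3 + (1/7)*1 = -3 + 1/7 = -20/7 ≈ -2.8571)
H(u, Z) = 28 (H(u, Z) = 7*4 = 28)
J(O, I) = 2 - O + 20*I/7 - I*O (J(O, I) = 2 - (O + (I*O - 20*I/7)) = 2 - (O + (-20*I/7 + I*O)) = 2 - (O - 20*I/7 + I*O) = 2 + (-O + 20*I/7 - I*O) = 2 - O + 20*I/7 - I*O)
J(H(-3, -14), -222) - 1*25706 = (2 - 1*28 + (20/7)*(-222) - 1*(-222)*28) - 1*25706 = (2 - 28 - 4440/7 + 6216) - 25706 = 38890/7 - 25706 = -141052/7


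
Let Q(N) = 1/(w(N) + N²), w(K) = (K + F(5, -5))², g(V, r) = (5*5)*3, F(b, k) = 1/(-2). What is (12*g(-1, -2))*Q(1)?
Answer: 720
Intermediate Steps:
F(b, k) = -½
g(V, r) = 75 (g(V, r) = 25*3 = 75)
w(K) = (-½ + K)² (w(K) = (K - ½)² = (-½ + K)²)
Q(N) = 1/(N² + (-1 + 2*N)²/4) (Q(N) = 1/((-1 + 2*N)²/4 + N²) = 1/(N² + (-1 + 2*N)²/4))
(12*g(-1, -2))*Q(1) = (12*75)*(4/(1 - 4*1 + 8*1²)) = 900*(4/(1 - 4 + 8*1)) = 900*(4/(1 - 4 + 8)) = 900*(4/5) = 900*(4*(⅕)) = 900*(⅘) = 720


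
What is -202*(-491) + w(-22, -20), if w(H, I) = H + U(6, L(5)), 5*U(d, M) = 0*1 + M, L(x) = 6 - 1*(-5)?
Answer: 495811/5 ≈ 99162.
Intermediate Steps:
L(x) = 11 (L(x) = 6 + 5 = 11)
U(d, M) = M/5 (U(d, M) = (0*1 + M)/5 = (0 + M)/5 = M/5)
w(H, I) = 11/5 + H (w(H, I) = H + (⅕)*11 = H + 11/5 = 11/5 + H)
-202*(-491) + w(-22, -20) = -202*(-491) + (11/5 - 22) = 99182 - 99/5 = 495811/5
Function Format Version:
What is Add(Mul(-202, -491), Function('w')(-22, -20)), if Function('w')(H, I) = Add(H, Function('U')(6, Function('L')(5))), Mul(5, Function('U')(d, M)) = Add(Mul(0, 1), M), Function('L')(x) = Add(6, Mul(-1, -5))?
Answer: Rational(495811, 5) ≈ 99162.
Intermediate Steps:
Function('L')(x) = 11 (Function('L')(x) = Add(6, 5) = 11)
Function('U')(d, M) = Mul(Rational(1, 5), M) (Function('U')(d, M) = Mul(Rational(1, 5), Add(Mul(0, 1), M)) = Mul(Rational(1, 5), Add(0, M)) = Mul(Rational(1, 5), M))
Function('w')(H, I) = Add(Rational(11, 5), H) (Function('w')(H, I) = Add(H, Mul(Rational(1, 5), 11)) = Add(H, Rational(11, 5)) = Add(Rational(11, 5), H))
Add(Mul(-202, -491), Function('w')(-22, -20)) = Add(Mul(-202, -491), Add(Rational(11, 5), -22)) = Add(99182, Rational(-99, 5)) = Rational(495811, 5)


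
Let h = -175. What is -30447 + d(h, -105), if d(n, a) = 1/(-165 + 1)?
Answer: -4993309/164 ≈ -30447.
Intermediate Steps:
d(n, a) = -1/164 (d(n, a) = 1/(-164) = -1/164)
-30447 + d(h, -105) = -30447 - 1/164 = -4993309/164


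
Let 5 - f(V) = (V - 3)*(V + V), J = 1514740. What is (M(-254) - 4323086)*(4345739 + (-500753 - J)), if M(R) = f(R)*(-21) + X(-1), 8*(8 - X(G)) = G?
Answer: -14741200277765/4 ≈ -3.6853e+12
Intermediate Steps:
X(G) = 8 - G/8
f(V) = 5 - 2*V*(-3 + V) (f(V) = 5 - (V - 3)*(V + V) = 5 - (-3 + V)*2*V = 5 - 2*V*(-3 + V))
M(R) = -775/8 - 126*R + 42*R² (M(R) = (5 - 2*R² + 6*R)*(-21) + (8 - ⅛*(-1)) = (-105 - 126*R + 42*R²) + (8 + ⅛) = (-105 - 126*R + 42*R²) + 65/8 = -775/8 - 126*R + 42*R²)
(M(-254) - 4323086)*(4345739 + (-500753 - J)) = ((-775/8 - 126*(-254) + 42*(-254)²) - 4323086)*(4345739 + (-500753 - 1*1514740)) = ((-775/8 + 32004 + 42*64516) - 4323086)*(4345739 + (-500753 - 1514740)) = ((-775/8 + 32004 + 2709672) - 4323086)*(4345739 - 2015493) = (21932633/8 - 4323086)*2330246 = -12652055/8*2330246 = -14741200277765/4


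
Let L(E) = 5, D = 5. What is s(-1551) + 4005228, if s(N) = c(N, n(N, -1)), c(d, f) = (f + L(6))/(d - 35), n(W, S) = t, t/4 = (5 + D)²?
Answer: 6352291203/1586 ≈ 4.0052e+6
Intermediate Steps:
t = 400 (t = 4*(5 + 5)² = 4*10² = 4*100 = 400)
n(W, S) = 400
c(d, f) = (5 + f)/(-35 + d) (c(d, f) = (f + 5)/(d - 35) = (5 + f)/(-35 + d))
s(N) = 405/(-35 + N) (s(N) = (5 + 400)/(-35 + N) = 405/(-35 + N))
s(-1551) + 4005228 = 405/(-35 - 1551) + 4005228 = 405/(-1586) + 4005228 = 405*(-1/1586) + 4005228 = -405/1586 + 4005228 = 6352291203/1586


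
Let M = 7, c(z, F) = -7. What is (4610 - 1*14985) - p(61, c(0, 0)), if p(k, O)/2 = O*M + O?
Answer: -10263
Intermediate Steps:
p(k, O) = 16*O (p(k, O) = 2*(O*7 + O) = 2*(7*O + O) = 2*(8*O) = 16*O)
(4610 - 1*14985) - p(61, c(0, 0)) = (4610 - 1*14985) - 16*(-7) = (4610 - 14985) - 1*(-112) = -10375 + 112 = -10263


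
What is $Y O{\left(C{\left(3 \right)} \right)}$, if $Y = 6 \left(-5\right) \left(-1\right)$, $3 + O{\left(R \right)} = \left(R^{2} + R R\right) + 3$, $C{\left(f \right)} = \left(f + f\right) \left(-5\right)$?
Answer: $54000$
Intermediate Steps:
$C{\left(f \right)} = - 10 f$ ($C{\left(f \right)} = 2 f \left(-5\right) = - 10 f$)
$O{\left(R \right)} = 2 R^{2}$ ($O{\left(R \right)} = -3 + \left(\left(R^{2} + R R\right) + 3\right) = -3 + \left(\left(R^{2} + R^{2}\right) + 3\right) = -3 + \left(2 R^{2} + 3\right) = -3 + \left(3 + 2 R^{2}\right) = 2 R^{2}$)
$Y = 30$ ($Y = \left(-30\right) \left(-1\right) = 30$)
$Y O{\left(C{\left(3 \right)} \right)} = 30 \cdot 2 \left(\left(-10\right) 3\right)^{2} = 30 \cdot 2 \left(-30\right)^{2} = 30 \cdot 2 \cdot 900 = 30 \cdot 1800 = 54000$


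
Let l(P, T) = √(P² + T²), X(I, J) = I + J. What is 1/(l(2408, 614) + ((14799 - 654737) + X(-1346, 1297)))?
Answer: -639987/409577184709 - 2*√1543865/409577184709 ≈ -1.5686e-6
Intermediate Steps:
1/(l(2408, 614) + ((14799 - 654737) + X(-1346, 1297))) = 1/(√(2408² + 614²) + ((14799 - 654737) + (-1346 + 1297))) = 1/(√(5798464 + 376996) + (-639938 - 49)) = 1/(√6175460 - 639987) = 1/(2*√1543865 - 639987) = 1/(-639987 + 2*√1543865)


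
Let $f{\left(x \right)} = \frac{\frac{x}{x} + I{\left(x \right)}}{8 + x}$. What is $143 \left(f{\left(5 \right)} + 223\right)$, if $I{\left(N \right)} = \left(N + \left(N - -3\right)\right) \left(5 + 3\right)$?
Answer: $33044$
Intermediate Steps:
$I{\left(N \right)} = 24 + 16 N$ ($I{\left(N \right)} = \left(N + \left(N + 3\right)\right) 8 = \left(N + \left(3 + N\right)\right) 8 = \left(3 + 2 N\right) 8 = 24 + 16 N$)
$f{\left(x \right)} = \frac{25 + 16 x}{8 + x}$ ($f{\left(x \right)} = \frac{\frac{x}{x} + \left(24 + 16 x\right)}{8 + x} = \frac{1 + \left(24 + 16 x\right)}{8 + x} = \frac{25 + 16 x}{8 + x}$)
$143 \left(f{\left(5 \right)} + 223\right) = 143 \left(\frac{25 + 16 \cdot 5}{8 + 5} + 223\right) = 143 \left(\frac{25 + 80}{13} + 223\right) = 143 \left(\frac{1}{13} \cdot 105 + 223\right) = 143 \left(\frac{105}{13} + 223\right) = 143 \cdot \frac{3004}{13} = 33044$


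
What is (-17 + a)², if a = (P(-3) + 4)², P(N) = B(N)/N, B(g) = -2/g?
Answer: 48841/6561 ≈ 7.4441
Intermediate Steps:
P(N) = -2/N² (P(N) = (-2/N)/N = -2/N²)
a = 1156/81 (a = (-2/(-3)² + 4)² = (-2*⅑ + 4)² = (-2/9 + 4)² = (34/9)² = 1156/81 ≈ 14.272)
(-17 + a)² = (-17 + 1156/81)² = (-221/81)² = 48841/6561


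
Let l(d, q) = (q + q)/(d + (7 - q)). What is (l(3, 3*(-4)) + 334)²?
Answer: 13410244/121 ≈ 1.1083e+5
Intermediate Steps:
l(d, q) = 2*q/(7 + d - q) (l(d, q) = (2*q)/(7 + d - q) = 2*q/(7 + d - q))
(l(3, 3*(-4)) + 334)² = (2*(3*(-4))/(7 + 3 - 3*(-4)) + 334)² = (2*(-12)/(7 + 3 - 1*(-12)) + 334)² = (2*(-12)/(7 + 3 + 12) + 334)² = (2*(-12)/22 + 334)² = (2*(-12)*(1/22) + 334)² = (-12/11 + 334)² = (3662/11)² = 13410244/121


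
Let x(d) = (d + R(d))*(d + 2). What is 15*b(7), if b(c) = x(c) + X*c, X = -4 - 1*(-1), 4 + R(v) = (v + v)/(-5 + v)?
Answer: 1035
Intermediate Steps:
R(v) = -4 + 2*v/(-5 + v) (R(v) = -4 + (v + v)/(-5 + v) = -4 + (2*v)/(-5 + v) = -4 + 2*v/(-5 + v))
x(d) = (2 + d)*(d + 2*(10 - d)/(-5 + d)) (x(d) = (d + 2*(10 - d)/(-5 + d))*(d + 2) = (d + 2*(10 - d)/(-5 + d))*(2 + d) = (2 + d)*(d + 2*(10 - d)/(-5 + d)))
X = -3 (X = -4 + 1 = -3)
b(c) = -3*c + (40 + c³ - 5*c² + 6*c)/(-5 + c) (b(c) = (40 + c³ - 5*c² + 6*c)/(-5 + c) - 3*c = -3*c + (40 + c³ - 5*c² + 6*c)/(-5 + c))
15*b(7) = 15*((40 + 7³ - 8*7² + 21*7)/(-5 + 7)) = 15*((40 + 343 - 8*49 + 147)/2) = 15*((40 + 343 - 392 + 147)/2) = 15*((½)*138) = 15*69 = 1035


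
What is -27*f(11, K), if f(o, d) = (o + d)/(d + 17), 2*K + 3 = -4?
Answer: -15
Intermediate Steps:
K = -7/2 (K = -3/2 + (½)*(-4) = -3/2 - 2 = -7/2 ≈ -3.5000)
f(o, d) = (d + o)/(17 + d)
-27*f(11, K) = -27*(-7/2 + 11)/(17 - 7/2) = -27*15/(27/2*2) = -2*15/2 = -27*5/9 = -15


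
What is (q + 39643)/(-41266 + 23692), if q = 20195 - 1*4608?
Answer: -9205/2929 ≈ -3.1427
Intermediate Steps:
q = 15587 (q = 20195 - 4608 = 15587)
(q + 39643)/(-41266 + 23692) = (15587 + 39643)/(-41266 + 23692) = 55230/(-17574) = 55230*(-1/17574) = -9205/2929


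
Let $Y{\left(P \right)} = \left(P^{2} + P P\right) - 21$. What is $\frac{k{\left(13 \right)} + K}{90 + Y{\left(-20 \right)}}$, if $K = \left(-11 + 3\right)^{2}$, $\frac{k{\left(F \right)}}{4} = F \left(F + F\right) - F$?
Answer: $\frac{124}{79} \approx 1.5696$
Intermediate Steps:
$k{\left(F \right)} = - 4 F + 8 F^{2}$ ($k{\left(F \right)} = 4 \left(F \left(F + F\right) - F\right) = 4 \left(F 2 F - F\right) = 4 \left(2 F^{2} - F\right) = 4 \left(- F + 2 F^{2}\right) = - 4 F + 8 F^{2}$)
$Y{\left(P \right)} = -21 + 2 P^{2}$ ($Y{\left(P \right)} = \left(P^{2} + P^{2}\right) - 21 = 2 P^{2} - 21 = -21 + 2 P^{2}$)
$K = 64$ ($K = \left(-8\right)^{2} = 64$)
$\frac{k{\left(13 \right)} + K}{90 + Y{\left(-20 \right)}} = \frac{4 \cdot 13 \left(-1 + 2 \cdot 13\right) + 64}{90 - \left(21 - 2 \left(-20\right)^{2}\right)} = \frac{4 \cdot 13 \left(-1 + 26\right) + 64}{90 + \left(-21 + 2 \cdot 400\right)} = \frac{4 \cdot 13 \cdot 25 + 64}{90 + \left(-21 + 800\right)} = \frac{1300 + 64}{90 + 779} = \frac{1364}{869} = 1364 \cdot \frac{1}{869} = \frac{124}{79}$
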